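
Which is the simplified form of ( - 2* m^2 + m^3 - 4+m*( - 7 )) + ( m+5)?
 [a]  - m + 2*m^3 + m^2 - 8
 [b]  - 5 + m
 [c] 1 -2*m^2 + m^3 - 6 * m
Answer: c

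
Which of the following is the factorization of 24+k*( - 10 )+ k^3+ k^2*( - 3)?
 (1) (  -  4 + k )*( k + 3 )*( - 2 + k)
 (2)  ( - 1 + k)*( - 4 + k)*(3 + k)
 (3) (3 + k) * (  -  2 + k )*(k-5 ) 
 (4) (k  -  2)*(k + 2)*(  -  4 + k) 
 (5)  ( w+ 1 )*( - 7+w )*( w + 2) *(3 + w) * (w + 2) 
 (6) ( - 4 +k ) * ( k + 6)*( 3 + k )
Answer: 1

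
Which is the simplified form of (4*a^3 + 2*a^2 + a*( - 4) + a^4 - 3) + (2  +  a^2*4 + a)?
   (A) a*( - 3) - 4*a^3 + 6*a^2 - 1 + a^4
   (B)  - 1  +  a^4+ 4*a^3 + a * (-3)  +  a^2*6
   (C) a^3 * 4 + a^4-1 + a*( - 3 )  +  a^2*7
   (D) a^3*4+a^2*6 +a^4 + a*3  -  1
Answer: B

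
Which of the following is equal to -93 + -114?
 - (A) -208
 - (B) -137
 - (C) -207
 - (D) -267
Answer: C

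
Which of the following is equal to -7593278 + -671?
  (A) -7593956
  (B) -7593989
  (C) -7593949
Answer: C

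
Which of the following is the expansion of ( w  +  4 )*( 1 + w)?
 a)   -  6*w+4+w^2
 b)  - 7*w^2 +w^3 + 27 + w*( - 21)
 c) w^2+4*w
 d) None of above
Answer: d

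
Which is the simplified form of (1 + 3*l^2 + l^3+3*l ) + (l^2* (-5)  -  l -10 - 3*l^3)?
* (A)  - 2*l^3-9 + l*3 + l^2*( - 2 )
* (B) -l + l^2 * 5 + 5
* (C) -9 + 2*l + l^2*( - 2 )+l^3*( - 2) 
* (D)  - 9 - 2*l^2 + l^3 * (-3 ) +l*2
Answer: C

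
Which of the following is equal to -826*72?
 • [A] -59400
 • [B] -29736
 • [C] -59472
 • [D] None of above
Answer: C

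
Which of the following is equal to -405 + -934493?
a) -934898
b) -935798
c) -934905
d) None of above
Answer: a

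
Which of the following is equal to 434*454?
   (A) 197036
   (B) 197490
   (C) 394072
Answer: A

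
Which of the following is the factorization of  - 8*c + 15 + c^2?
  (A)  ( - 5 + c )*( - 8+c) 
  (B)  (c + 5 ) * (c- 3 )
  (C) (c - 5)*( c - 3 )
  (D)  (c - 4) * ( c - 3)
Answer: C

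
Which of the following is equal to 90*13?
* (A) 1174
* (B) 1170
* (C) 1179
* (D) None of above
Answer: B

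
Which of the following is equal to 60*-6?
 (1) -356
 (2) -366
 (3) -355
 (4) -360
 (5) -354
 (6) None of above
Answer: 4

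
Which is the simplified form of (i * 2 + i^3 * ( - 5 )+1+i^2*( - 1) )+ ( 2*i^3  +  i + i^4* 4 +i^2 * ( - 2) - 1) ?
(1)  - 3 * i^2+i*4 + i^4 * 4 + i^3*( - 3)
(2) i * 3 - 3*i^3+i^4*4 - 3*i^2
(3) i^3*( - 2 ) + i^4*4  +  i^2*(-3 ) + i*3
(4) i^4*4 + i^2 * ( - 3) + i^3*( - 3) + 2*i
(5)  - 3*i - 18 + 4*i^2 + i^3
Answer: 2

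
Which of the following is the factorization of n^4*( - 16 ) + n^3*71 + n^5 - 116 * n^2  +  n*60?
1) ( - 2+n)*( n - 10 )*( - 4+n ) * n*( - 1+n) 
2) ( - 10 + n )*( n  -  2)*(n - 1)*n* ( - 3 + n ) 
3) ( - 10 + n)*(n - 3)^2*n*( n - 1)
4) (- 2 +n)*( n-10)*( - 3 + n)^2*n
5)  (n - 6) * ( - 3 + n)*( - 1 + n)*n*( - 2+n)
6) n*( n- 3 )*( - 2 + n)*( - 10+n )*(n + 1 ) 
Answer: 2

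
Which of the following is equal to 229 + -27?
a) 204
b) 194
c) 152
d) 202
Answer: d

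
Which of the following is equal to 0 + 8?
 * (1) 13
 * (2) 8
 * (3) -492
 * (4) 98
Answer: 2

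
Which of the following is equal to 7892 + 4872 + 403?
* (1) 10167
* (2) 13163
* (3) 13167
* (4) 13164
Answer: 3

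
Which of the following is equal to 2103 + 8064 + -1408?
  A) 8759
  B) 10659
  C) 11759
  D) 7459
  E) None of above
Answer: A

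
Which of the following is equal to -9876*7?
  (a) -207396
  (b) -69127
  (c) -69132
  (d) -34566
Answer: c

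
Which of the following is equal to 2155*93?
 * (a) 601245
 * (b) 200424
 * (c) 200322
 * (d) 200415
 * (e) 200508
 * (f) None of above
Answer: d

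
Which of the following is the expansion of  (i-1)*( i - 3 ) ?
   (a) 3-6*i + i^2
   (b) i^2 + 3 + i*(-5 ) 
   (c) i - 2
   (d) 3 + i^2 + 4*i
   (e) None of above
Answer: e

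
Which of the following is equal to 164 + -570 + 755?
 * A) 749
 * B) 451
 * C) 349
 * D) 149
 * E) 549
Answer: C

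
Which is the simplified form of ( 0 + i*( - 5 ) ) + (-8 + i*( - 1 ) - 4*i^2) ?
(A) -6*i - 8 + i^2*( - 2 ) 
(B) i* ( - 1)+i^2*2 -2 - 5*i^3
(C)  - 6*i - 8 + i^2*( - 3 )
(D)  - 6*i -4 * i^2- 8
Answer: D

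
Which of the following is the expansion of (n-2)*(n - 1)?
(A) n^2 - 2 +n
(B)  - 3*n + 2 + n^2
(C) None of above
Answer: B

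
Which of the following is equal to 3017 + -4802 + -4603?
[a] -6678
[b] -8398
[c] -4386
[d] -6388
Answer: d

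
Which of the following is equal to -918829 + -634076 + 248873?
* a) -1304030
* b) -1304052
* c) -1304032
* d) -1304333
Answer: c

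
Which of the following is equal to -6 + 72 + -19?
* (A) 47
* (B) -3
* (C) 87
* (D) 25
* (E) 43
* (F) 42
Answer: A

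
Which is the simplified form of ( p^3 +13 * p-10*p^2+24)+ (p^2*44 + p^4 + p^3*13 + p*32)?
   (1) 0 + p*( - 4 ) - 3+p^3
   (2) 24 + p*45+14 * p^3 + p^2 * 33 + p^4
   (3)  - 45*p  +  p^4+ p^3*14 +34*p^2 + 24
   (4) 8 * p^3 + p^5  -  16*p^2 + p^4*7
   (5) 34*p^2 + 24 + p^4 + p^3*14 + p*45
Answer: 5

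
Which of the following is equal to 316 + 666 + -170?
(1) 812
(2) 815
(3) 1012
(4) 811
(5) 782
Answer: 1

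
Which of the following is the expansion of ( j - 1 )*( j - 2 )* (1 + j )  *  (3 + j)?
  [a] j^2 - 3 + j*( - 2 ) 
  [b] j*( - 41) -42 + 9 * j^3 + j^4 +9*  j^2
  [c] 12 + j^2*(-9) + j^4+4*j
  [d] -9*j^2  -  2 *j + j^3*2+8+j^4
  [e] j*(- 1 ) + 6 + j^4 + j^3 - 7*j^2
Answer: e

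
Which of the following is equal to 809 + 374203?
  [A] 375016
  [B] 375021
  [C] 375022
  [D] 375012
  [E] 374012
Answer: D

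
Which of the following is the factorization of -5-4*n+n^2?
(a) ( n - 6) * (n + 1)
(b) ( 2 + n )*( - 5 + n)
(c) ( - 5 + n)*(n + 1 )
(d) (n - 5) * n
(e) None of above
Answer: c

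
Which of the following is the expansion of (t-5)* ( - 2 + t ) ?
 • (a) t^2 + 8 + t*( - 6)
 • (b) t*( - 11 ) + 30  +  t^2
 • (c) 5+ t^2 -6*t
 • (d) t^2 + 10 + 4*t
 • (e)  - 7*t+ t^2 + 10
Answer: e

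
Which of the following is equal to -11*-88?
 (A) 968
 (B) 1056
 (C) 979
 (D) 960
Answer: A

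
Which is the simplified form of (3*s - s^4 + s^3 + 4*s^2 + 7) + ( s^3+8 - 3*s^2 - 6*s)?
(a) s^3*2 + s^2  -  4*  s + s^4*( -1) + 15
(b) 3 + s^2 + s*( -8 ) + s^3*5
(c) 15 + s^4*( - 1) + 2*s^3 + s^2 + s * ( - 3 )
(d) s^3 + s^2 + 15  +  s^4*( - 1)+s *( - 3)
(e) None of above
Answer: c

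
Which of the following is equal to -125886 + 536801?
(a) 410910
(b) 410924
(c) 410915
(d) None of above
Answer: c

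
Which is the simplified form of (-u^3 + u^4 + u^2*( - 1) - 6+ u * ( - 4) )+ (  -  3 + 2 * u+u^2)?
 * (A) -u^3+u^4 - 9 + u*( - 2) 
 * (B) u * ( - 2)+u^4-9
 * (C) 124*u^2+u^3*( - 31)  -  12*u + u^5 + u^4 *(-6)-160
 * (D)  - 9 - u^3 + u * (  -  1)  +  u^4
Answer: A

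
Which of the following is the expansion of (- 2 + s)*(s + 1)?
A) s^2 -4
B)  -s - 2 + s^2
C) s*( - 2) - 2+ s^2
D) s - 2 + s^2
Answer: B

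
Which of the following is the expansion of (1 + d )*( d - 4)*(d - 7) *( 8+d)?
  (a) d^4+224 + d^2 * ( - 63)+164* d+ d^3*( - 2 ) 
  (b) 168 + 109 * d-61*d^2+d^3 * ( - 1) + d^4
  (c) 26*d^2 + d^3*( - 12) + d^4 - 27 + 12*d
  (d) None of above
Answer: a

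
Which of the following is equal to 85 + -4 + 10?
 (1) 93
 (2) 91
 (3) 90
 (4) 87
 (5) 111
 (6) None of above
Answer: 2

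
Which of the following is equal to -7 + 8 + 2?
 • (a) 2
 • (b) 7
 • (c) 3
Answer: c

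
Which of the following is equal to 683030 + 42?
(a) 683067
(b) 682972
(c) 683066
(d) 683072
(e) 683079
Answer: d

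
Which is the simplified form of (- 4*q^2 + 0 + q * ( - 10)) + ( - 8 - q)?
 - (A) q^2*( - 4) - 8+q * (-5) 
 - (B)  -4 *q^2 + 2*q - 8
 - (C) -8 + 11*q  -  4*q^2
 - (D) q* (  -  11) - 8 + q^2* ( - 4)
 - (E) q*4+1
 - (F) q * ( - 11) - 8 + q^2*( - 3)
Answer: D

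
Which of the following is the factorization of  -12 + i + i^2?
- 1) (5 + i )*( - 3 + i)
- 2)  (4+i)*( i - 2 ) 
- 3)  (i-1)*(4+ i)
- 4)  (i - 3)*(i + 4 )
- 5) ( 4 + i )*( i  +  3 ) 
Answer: 4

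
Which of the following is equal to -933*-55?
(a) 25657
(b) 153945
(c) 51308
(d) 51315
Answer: d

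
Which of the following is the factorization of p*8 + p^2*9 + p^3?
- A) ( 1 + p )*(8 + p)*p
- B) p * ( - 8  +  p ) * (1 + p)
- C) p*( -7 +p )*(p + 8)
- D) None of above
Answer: A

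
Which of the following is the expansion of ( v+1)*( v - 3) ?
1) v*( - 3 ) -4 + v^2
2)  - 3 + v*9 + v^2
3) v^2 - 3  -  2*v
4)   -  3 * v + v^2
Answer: 3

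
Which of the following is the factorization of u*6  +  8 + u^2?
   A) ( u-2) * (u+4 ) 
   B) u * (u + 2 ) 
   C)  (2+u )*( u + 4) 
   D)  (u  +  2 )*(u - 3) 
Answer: C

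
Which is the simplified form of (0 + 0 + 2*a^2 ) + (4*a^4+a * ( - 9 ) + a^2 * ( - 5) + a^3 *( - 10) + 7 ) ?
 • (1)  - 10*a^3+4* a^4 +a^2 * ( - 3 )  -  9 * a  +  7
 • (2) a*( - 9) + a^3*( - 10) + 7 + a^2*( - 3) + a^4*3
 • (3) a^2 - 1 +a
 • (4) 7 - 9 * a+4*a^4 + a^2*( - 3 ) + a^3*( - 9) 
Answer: 1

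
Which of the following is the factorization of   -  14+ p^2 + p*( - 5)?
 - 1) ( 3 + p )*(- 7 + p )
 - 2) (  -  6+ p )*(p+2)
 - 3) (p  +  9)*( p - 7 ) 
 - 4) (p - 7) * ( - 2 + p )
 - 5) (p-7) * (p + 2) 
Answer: 5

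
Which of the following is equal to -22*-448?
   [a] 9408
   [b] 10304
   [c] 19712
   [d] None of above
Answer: d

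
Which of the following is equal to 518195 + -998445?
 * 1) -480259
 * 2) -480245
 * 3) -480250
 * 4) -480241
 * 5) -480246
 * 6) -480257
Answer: 3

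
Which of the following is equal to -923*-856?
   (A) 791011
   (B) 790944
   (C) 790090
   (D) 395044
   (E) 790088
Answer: E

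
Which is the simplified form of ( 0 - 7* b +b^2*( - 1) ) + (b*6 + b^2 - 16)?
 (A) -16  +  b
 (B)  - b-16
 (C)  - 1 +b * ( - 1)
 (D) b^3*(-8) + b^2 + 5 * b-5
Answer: B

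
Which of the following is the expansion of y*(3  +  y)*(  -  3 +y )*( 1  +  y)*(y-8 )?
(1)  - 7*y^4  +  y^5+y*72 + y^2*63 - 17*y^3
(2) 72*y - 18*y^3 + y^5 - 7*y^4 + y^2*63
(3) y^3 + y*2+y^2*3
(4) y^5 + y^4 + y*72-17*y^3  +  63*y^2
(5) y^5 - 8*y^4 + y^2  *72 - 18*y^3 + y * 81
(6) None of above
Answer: 1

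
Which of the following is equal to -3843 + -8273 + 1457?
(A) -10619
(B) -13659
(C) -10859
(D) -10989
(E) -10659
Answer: E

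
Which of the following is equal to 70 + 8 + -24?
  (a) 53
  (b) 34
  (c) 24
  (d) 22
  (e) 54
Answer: e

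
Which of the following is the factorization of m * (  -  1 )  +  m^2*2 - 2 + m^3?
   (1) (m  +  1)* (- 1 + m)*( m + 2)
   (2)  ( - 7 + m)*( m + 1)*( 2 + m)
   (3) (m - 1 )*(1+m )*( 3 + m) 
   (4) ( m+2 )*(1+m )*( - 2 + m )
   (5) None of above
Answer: 1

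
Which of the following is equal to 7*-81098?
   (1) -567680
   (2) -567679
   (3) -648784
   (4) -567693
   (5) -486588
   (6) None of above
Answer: 6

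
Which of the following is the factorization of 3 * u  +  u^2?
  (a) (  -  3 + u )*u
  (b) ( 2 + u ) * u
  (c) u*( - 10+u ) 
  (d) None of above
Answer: d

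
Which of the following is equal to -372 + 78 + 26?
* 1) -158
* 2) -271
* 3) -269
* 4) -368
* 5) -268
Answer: 5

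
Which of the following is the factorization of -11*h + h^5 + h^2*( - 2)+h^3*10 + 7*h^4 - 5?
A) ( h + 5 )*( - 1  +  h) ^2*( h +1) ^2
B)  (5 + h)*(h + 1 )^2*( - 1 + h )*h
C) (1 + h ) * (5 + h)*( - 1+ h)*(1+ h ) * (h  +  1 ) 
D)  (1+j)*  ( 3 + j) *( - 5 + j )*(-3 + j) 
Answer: C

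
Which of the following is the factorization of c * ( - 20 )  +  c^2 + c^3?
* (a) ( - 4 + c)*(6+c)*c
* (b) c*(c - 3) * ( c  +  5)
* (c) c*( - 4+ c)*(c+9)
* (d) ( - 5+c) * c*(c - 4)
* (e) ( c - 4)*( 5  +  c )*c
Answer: e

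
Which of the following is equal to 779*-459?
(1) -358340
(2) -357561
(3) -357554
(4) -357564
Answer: 2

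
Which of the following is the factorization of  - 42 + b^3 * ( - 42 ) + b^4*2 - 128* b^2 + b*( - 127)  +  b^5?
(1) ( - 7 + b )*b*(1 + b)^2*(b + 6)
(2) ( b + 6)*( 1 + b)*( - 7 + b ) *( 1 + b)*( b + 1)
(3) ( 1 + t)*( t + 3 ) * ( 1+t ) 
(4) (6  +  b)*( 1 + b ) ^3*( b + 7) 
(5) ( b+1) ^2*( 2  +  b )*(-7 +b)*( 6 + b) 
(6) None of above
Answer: 2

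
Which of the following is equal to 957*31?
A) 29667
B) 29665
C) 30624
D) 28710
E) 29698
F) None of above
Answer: A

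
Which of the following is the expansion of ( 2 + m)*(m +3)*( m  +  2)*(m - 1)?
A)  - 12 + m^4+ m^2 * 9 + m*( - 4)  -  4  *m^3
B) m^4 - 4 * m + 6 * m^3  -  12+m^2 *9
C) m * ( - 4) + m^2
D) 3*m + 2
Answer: B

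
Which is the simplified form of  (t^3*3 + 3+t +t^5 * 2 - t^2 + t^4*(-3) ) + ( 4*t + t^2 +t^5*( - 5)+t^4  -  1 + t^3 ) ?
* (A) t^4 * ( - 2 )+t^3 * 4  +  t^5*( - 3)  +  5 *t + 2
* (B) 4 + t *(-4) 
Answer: A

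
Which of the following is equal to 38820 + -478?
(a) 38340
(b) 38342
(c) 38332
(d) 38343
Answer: b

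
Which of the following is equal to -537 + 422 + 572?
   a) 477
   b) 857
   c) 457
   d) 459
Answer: c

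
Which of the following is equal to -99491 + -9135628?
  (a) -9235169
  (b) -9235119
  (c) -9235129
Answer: b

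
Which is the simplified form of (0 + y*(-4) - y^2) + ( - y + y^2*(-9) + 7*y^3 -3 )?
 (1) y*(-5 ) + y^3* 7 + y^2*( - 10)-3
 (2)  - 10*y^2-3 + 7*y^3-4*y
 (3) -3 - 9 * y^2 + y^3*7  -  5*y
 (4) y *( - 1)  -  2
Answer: 1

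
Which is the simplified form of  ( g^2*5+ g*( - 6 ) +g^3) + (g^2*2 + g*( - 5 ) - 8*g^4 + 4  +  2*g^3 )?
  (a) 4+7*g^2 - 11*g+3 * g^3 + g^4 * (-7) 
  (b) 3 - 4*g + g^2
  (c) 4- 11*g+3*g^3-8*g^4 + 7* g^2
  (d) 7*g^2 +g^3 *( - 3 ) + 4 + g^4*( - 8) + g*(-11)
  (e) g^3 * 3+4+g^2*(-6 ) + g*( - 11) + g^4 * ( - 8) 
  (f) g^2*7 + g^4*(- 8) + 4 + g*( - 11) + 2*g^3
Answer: c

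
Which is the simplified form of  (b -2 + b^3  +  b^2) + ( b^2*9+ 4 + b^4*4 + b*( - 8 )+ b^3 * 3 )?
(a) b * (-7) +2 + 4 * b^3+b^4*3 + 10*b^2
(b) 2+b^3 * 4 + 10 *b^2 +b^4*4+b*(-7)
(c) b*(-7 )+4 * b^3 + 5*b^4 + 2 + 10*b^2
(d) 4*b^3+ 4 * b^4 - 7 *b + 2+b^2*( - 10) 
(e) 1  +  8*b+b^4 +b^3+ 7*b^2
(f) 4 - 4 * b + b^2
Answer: b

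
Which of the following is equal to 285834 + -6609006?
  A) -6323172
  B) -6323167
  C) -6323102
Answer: A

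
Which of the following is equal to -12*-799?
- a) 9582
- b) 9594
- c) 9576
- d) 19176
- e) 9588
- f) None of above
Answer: e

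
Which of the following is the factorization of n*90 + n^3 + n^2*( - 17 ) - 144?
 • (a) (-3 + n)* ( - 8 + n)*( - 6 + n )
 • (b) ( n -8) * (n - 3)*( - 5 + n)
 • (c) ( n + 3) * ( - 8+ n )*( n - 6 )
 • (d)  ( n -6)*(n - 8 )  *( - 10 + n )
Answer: a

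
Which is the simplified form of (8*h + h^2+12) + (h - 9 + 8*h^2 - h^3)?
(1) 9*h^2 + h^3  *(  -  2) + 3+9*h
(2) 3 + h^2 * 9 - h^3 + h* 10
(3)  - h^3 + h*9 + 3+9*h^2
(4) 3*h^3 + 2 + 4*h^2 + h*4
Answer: 3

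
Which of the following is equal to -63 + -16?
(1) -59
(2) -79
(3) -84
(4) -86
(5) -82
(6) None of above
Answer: 2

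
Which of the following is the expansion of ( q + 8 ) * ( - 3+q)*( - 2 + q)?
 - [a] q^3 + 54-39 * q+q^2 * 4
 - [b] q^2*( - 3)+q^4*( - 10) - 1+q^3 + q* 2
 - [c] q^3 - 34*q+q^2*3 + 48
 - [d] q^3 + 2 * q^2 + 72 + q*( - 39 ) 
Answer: c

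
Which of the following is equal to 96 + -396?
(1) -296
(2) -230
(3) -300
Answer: 3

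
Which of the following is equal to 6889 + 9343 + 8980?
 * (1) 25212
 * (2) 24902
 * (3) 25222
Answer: 1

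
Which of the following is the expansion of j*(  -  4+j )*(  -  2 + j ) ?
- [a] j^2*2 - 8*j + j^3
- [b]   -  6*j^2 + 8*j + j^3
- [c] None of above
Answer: b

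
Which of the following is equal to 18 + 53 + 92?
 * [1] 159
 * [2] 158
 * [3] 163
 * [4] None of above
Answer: 3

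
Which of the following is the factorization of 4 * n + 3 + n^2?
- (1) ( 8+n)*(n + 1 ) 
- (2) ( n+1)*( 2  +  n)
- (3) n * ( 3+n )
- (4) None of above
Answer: 4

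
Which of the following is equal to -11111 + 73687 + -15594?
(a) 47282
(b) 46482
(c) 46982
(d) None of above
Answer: c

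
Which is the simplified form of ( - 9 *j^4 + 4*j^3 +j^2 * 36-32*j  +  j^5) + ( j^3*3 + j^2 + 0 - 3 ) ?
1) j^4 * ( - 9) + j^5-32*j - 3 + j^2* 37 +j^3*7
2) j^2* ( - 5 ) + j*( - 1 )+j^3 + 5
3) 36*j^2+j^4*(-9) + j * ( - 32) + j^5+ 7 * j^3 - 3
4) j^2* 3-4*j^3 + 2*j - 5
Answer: 1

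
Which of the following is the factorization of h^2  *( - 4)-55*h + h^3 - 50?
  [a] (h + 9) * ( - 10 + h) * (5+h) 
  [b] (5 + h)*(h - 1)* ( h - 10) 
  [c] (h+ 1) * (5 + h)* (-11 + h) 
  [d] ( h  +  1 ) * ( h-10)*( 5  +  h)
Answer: d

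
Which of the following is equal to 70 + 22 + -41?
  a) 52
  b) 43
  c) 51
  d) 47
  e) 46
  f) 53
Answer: c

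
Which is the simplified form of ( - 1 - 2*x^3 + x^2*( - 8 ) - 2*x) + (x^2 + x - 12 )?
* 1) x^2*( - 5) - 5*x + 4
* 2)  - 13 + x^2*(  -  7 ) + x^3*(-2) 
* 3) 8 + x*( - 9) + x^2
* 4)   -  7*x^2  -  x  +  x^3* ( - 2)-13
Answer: 4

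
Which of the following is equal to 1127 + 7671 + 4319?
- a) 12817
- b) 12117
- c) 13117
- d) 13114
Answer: c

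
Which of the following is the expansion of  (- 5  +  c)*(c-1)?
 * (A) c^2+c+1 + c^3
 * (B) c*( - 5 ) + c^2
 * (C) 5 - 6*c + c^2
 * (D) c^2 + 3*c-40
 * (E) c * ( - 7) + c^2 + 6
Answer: C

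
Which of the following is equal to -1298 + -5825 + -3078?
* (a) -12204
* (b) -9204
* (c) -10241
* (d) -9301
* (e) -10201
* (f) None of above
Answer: e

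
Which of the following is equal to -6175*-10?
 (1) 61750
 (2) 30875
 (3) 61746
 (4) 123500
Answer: 1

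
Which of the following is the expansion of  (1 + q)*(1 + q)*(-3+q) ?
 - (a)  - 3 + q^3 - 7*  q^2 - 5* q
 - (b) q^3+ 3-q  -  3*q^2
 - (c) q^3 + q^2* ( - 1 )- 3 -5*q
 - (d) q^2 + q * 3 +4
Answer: c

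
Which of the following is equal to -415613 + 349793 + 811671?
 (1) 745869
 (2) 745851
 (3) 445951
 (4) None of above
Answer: 2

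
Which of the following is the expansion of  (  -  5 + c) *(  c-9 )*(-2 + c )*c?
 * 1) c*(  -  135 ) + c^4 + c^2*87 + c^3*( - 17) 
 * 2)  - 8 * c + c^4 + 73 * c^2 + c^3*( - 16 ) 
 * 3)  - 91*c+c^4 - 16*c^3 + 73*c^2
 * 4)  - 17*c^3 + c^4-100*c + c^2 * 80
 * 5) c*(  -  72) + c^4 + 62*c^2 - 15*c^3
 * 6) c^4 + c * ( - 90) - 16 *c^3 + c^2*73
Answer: 6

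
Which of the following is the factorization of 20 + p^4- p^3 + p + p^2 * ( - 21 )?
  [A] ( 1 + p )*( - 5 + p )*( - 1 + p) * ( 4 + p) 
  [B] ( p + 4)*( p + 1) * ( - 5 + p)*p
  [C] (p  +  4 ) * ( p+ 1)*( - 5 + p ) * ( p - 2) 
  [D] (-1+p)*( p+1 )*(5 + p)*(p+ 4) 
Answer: A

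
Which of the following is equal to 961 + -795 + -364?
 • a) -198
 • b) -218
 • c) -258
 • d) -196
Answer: a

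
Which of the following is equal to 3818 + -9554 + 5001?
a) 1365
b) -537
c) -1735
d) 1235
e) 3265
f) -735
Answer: f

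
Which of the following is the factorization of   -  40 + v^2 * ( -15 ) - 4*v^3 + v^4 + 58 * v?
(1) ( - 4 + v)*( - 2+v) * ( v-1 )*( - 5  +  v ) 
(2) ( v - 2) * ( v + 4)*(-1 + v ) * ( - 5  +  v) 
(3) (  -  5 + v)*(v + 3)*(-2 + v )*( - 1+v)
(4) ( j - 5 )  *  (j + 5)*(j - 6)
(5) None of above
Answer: 2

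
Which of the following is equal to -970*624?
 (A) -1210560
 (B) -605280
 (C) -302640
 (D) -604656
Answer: B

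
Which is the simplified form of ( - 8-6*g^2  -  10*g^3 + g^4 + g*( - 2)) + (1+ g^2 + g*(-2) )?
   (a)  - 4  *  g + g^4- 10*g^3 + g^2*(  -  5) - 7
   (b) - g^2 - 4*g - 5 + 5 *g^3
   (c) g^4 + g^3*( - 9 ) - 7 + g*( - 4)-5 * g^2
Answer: a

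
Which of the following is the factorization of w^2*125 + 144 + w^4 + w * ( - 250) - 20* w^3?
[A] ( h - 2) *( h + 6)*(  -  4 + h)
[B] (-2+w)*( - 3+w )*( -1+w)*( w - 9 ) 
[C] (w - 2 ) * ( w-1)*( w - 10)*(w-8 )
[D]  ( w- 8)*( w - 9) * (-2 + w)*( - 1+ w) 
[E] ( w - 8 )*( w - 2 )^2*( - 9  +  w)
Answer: D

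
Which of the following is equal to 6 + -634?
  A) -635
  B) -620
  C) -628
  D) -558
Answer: C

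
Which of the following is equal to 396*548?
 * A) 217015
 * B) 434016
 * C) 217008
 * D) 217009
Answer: C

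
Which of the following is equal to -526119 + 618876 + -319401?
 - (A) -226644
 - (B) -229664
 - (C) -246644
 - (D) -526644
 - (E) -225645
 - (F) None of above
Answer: A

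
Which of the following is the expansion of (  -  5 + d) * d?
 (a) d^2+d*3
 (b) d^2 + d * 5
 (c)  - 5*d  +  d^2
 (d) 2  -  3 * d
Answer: c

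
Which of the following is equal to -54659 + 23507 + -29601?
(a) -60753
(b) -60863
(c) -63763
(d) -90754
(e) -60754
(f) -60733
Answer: a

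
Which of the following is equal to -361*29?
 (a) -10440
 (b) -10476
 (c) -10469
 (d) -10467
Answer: c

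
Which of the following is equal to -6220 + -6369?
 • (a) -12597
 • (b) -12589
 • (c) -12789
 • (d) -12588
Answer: b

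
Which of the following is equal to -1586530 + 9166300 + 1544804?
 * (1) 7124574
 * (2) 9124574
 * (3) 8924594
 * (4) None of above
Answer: 2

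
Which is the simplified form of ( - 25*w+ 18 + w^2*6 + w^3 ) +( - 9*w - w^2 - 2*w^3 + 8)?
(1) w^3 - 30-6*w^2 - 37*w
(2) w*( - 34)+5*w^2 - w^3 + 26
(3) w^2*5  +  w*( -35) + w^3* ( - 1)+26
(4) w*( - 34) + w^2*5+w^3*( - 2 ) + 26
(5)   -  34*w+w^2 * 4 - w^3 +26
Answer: 2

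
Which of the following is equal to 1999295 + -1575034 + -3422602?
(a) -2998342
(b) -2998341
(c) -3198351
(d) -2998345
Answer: b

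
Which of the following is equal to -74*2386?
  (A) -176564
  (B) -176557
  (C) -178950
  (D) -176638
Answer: A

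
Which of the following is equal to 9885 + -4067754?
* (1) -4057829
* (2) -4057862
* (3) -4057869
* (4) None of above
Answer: 3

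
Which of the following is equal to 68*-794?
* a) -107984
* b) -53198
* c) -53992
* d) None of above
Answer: c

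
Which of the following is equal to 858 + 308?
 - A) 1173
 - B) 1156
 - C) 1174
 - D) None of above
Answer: D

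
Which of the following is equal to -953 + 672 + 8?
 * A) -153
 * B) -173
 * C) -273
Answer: C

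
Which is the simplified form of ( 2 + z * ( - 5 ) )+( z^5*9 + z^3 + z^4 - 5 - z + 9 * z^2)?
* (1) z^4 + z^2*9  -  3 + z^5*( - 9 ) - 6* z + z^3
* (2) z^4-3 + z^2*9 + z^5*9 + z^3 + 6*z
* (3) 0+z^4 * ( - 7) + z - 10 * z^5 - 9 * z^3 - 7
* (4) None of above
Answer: 4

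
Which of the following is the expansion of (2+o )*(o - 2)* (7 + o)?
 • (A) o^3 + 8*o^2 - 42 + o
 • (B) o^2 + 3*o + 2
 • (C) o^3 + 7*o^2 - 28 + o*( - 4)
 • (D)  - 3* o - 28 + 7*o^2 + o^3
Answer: C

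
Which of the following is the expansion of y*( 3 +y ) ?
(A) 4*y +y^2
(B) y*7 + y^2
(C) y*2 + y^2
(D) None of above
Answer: D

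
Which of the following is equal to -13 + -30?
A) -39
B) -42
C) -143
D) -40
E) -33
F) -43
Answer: F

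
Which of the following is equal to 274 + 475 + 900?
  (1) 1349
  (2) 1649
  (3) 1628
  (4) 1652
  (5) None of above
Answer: 2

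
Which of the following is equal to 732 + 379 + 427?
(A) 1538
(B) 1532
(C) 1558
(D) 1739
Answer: A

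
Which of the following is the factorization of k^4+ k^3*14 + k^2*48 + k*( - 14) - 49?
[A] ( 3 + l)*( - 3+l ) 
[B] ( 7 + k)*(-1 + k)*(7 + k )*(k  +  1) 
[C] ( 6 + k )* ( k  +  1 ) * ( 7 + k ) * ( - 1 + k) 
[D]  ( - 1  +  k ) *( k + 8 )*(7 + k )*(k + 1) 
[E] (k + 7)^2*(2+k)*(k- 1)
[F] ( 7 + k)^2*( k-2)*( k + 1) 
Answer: B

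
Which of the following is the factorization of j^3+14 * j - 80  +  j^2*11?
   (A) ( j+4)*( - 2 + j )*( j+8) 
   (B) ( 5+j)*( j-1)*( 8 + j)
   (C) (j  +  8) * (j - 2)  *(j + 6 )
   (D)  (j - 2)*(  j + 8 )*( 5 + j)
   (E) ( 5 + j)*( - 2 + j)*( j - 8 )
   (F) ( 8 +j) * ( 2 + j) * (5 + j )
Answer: D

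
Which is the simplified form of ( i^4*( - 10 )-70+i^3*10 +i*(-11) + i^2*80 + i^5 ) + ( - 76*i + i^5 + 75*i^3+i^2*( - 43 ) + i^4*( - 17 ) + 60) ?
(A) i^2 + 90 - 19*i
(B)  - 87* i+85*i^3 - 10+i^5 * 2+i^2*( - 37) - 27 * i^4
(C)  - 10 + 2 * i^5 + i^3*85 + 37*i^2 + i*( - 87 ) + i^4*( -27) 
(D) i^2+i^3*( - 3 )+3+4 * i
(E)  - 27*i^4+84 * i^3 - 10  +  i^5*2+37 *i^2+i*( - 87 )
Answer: C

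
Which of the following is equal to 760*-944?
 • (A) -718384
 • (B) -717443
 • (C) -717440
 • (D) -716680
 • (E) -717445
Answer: C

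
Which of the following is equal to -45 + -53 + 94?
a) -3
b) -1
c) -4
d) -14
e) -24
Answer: c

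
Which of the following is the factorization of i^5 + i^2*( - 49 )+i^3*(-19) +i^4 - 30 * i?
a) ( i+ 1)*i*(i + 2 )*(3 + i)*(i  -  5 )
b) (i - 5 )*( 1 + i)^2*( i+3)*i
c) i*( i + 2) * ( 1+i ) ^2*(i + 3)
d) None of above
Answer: a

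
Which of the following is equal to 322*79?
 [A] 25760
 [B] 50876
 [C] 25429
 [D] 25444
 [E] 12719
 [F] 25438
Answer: F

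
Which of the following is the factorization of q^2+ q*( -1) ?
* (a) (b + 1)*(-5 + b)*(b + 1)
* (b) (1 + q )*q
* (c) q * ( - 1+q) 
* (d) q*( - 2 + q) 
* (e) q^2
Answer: c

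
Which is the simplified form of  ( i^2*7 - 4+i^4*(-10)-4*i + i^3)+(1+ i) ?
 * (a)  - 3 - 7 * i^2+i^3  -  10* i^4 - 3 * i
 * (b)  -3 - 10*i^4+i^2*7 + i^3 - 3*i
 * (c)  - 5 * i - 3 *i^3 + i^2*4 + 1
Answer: b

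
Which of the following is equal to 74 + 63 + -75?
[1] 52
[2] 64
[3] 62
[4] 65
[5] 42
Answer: 3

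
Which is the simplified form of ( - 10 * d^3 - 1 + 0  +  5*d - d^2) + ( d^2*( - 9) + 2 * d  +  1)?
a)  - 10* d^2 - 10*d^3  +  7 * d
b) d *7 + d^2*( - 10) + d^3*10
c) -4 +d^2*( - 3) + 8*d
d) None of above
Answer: a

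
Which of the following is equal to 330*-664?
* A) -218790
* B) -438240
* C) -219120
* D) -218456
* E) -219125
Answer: C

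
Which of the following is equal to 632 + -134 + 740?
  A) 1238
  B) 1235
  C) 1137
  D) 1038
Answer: A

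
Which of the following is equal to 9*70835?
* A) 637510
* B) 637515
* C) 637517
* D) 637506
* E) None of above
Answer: B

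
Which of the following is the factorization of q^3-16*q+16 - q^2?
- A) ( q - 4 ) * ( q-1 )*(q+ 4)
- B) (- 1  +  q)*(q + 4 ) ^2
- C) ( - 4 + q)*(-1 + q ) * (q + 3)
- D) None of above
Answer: A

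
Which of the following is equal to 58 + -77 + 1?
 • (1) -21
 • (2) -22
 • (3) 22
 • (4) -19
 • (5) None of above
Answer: 5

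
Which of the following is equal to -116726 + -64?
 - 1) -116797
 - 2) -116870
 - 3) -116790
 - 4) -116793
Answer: 3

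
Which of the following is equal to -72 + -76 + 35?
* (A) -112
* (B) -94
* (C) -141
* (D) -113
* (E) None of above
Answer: D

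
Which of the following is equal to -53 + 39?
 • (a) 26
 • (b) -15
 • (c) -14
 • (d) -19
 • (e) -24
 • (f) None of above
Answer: c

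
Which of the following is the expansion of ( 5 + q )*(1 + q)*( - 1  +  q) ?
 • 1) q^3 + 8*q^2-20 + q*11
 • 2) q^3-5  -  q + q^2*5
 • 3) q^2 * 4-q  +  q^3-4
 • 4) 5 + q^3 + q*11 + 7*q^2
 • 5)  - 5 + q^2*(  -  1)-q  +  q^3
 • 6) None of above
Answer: 2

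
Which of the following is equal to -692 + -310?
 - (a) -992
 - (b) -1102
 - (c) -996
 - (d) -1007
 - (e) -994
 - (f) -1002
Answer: f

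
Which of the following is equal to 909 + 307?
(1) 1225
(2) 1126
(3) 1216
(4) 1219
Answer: 3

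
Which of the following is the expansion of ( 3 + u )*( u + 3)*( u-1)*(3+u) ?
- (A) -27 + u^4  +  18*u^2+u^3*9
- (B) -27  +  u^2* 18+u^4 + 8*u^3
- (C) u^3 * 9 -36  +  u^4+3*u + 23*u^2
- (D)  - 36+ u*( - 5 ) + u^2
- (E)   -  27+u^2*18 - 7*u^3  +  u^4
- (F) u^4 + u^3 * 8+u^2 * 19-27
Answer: B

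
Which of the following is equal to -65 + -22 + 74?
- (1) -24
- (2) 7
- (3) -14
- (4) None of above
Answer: 4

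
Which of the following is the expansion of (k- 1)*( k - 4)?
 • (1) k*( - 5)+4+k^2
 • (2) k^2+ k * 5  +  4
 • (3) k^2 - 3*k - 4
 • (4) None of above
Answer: 1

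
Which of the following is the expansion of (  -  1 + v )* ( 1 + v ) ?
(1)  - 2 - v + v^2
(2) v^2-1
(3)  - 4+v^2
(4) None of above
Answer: 2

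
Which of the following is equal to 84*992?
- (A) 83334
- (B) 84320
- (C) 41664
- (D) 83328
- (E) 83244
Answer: D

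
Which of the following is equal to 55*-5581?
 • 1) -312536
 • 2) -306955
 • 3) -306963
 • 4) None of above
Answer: 2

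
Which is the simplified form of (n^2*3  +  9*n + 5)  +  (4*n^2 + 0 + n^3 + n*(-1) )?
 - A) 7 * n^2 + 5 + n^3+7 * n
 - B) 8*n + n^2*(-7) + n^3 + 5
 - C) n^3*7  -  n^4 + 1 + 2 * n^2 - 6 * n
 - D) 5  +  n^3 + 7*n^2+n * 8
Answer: D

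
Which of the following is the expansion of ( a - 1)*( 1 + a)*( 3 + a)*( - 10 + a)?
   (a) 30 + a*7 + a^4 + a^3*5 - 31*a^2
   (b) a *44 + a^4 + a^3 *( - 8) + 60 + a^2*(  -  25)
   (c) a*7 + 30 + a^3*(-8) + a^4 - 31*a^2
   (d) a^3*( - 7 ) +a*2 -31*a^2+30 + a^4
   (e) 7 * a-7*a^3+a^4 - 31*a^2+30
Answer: e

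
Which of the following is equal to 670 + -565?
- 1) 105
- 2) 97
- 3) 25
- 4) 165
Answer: 1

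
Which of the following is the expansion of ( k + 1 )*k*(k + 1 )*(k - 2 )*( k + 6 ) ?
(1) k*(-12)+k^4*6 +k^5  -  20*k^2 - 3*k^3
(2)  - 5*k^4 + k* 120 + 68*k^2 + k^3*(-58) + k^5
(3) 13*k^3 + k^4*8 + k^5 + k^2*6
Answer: 1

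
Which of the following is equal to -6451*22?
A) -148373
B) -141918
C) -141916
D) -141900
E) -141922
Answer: E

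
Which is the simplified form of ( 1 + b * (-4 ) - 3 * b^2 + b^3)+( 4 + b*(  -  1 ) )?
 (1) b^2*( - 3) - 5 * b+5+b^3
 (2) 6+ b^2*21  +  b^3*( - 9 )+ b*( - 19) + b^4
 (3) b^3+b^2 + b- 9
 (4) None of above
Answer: 1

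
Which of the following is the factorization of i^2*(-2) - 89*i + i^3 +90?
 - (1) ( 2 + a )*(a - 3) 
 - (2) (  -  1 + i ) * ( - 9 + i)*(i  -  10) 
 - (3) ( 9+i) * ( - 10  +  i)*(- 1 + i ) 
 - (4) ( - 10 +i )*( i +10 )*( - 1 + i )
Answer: 3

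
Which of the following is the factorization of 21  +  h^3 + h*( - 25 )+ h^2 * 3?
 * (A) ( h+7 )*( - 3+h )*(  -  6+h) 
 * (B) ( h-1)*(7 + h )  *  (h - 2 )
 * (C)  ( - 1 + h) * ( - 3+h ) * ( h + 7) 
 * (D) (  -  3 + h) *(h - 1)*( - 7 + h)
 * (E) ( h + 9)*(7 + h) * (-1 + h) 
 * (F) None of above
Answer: C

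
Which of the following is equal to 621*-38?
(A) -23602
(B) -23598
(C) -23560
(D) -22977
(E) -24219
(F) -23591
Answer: B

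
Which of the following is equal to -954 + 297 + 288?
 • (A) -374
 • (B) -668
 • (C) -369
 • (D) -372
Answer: C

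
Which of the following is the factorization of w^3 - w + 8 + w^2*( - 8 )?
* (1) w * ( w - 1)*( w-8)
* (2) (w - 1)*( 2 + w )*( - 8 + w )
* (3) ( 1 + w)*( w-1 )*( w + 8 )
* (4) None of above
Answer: 4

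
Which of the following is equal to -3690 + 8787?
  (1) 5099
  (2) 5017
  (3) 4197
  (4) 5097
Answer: 4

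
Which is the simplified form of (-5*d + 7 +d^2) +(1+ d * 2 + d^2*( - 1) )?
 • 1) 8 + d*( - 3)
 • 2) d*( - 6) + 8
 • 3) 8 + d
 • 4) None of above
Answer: 1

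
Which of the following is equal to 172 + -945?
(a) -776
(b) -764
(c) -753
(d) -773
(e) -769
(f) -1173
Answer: d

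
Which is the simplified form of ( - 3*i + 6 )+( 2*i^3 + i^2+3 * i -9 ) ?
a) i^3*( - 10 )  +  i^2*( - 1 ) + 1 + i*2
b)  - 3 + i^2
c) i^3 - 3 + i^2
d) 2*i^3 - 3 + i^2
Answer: d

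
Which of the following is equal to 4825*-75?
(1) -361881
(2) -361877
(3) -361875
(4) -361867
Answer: 3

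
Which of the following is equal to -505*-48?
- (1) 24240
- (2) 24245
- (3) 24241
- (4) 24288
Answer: 1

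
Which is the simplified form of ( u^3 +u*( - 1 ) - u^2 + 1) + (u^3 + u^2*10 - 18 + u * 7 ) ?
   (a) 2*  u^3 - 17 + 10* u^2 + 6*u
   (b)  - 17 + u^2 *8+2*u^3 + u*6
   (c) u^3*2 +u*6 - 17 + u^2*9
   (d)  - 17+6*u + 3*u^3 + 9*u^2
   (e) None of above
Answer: c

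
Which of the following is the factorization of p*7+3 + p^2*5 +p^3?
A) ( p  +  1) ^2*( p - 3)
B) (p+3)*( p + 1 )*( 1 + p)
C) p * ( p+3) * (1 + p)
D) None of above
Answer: B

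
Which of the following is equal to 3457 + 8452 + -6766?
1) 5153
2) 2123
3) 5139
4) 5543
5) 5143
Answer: 5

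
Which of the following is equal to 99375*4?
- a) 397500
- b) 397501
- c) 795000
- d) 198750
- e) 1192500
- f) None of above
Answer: a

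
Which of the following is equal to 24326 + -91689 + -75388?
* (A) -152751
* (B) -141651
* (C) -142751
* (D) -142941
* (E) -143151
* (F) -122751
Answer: C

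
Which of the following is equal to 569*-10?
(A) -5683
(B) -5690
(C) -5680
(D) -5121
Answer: B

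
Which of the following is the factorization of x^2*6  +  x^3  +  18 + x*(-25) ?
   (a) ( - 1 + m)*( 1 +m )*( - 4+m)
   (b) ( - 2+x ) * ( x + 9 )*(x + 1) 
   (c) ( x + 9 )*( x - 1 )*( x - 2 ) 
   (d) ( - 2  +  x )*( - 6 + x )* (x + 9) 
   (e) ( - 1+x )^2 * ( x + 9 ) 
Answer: c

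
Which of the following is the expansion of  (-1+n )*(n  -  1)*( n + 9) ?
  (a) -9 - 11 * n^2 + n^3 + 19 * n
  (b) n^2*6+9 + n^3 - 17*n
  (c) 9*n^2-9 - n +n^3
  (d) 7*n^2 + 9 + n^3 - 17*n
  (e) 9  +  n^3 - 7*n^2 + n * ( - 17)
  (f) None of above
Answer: d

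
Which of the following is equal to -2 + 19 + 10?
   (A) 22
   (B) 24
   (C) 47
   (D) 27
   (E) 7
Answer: D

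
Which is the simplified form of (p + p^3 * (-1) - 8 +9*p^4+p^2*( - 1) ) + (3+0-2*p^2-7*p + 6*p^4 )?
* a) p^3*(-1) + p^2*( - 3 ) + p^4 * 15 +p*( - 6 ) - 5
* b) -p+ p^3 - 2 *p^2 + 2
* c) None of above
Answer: a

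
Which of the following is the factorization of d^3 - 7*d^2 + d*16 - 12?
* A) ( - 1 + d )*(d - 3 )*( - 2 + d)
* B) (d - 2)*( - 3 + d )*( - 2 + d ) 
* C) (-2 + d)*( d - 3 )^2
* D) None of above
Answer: B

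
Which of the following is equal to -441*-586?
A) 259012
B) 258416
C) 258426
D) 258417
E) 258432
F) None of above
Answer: C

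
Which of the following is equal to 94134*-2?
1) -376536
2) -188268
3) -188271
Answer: 2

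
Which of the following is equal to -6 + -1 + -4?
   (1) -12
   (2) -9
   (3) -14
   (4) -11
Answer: 4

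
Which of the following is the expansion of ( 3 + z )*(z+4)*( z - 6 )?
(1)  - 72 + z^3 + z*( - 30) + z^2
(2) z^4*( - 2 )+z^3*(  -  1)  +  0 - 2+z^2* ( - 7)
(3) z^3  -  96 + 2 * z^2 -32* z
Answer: 1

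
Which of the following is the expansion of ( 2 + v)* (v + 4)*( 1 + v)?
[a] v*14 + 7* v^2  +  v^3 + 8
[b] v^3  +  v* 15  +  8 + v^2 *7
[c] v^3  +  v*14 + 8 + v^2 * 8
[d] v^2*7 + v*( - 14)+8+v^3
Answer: a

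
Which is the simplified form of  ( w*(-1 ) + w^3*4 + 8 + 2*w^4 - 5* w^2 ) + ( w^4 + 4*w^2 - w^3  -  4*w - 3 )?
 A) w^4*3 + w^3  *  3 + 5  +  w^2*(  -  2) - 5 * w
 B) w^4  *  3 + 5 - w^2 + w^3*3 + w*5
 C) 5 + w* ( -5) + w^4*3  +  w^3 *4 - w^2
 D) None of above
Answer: D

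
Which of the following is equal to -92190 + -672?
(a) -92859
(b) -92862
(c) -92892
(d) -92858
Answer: b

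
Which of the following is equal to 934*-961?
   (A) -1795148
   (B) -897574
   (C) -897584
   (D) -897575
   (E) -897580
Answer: B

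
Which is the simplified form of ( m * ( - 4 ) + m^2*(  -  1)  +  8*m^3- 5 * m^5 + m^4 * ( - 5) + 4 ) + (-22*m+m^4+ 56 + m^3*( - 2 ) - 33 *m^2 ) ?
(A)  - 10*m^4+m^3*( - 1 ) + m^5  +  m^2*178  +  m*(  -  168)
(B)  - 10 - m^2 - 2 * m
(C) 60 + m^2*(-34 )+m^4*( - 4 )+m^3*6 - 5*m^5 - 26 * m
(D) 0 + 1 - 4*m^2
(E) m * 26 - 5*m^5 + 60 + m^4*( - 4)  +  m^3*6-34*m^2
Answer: C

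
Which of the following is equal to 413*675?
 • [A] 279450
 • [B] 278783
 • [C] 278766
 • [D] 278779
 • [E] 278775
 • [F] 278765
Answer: E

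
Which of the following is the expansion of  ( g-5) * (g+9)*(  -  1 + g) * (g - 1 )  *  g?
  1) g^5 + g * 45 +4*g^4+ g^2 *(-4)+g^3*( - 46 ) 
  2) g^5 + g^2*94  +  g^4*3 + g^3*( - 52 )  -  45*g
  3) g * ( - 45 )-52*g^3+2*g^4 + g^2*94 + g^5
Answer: 3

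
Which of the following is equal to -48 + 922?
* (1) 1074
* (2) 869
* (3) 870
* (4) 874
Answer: 4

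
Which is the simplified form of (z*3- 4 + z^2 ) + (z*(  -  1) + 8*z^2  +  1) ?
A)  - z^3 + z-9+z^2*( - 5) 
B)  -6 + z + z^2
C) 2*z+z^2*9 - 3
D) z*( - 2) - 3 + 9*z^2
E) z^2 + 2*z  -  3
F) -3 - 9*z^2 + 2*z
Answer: C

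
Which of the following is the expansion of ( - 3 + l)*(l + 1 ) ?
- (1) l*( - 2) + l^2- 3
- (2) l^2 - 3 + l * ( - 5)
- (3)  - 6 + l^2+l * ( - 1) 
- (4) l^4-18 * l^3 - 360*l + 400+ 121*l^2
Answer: 1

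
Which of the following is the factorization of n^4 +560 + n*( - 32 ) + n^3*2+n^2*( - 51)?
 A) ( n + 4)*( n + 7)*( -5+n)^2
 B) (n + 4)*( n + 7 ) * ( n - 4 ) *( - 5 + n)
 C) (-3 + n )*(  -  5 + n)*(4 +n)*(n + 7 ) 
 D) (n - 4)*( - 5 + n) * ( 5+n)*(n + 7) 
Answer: B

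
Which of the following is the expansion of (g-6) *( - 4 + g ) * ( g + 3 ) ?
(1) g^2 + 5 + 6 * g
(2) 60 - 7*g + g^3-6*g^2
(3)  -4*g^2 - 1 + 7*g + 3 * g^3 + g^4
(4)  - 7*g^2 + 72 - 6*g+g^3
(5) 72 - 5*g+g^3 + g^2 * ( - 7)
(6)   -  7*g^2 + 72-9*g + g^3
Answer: 4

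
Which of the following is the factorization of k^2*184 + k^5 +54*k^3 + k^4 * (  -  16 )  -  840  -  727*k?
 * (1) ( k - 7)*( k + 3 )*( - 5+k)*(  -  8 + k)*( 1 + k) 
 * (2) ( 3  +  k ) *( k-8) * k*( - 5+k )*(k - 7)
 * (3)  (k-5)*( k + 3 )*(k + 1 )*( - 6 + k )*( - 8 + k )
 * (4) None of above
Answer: 1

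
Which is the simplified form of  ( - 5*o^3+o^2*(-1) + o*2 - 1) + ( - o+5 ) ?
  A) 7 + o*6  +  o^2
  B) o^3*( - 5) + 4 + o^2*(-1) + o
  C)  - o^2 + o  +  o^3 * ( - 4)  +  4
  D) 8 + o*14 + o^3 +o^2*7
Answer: B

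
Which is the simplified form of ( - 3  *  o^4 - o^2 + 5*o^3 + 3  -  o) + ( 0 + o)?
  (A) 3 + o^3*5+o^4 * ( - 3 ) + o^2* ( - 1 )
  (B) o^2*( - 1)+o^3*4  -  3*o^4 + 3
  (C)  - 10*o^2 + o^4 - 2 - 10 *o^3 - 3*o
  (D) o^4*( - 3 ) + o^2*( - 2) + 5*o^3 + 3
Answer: A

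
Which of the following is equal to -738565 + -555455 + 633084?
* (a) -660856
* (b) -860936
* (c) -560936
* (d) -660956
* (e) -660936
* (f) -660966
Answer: e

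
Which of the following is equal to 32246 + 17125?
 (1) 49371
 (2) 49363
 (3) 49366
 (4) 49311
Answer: 1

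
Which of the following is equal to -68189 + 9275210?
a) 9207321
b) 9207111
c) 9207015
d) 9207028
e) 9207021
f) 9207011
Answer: e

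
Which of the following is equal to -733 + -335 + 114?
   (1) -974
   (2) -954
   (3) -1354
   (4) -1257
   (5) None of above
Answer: 2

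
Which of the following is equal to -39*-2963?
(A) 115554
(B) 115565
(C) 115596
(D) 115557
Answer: D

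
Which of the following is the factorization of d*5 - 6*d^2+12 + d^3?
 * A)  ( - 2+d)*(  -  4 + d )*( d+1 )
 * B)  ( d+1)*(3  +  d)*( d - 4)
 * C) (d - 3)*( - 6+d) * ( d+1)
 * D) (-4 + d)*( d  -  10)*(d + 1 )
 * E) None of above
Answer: E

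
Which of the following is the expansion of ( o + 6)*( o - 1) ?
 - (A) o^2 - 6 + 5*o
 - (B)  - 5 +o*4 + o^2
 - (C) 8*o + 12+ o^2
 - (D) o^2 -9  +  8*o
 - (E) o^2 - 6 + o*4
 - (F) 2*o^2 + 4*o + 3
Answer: A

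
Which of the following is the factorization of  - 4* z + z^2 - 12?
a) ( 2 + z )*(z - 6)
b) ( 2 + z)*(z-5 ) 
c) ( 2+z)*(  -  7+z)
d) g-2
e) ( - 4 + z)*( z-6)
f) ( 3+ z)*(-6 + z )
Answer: a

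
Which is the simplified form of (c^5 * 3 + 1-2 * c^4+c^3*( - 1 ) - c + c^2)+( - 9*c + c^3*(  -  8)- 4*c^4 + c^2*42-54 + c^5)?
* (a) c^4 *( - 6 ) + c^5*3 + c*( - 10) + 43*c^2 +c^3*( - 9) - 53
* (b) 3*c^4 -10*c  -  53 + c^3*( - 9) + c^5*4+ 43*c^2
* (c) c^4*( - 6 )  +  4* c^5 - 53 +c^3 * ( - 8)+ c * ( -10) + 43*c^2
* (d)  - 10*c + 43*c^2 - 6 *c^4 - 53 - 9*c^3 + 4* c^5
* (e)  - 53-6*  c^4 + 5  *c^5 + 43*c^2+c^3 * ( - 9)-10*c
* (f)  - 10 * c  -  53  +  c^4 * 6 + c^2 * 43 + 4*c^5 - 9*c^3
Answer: d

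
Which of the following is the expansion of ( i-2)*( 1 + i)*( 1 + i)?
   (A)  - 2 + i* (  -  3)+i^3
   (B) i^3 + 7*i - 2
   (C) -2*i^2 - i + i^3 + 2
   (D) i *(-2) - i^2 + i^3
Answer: A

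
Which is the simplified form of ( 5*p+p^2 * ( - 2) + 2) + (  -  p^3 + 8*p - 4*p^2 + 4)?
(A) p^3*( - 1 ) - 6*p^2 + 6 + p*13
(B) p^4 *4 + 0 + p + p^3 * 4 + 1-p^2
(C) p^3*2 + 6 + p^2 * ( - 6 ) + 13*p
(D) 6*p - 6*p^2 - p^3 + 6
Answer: A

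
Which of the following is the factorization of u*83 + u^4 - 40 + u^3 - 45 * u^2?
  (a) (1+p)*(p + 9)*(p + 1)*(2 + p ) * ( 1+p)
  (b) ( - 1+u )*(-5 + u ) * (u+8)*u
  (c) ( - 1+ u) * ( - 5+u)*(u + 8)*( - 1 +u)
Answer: c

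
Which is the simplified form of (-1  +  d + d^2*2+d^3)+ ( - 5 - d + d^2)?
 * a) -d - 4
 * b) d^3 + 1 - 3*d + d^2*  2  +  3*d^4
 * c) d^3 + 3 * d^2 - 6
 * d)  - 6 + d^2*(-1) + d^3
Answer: c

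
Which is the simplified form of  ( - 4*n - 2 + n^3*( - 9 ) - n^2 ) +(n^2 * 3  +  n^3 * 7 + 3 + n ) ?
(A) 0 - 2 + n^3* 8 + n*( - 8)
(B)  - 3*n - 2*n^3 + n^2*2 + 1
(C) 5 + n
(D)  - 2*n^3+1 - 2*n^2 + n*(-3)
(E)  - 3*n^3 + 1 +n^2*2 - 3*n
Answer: B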